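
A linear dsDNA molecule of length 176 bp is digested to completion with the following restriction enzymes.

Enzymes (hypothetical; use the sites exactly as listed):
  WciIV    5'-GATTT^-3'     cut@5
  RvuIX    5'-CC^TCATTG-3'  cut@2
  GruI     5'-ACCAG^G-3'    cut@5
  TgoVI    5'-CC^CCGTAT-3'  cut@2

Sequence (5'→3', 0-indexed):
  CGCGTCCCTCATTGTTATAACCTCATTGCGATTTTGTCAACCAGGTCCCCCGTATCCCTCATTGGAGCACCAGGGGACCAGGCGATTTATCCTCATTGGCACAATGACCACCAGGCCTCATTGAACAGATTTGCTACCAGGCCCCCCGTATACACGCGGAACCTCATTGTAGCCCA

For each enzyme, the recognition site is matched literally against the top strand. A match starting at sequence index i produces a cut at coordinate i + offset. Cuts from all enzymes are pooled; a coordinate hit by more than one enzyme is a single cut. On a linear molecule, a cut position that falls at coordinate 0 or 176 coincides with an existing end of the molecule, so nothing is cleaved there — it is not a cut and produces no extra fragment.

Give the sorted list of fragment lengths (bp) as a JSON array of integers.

[3,4,5,5,7,8,8,8,9,10,12,13,14,15,15,18,22]

Per-enzyme occurrences:
  WciIV GATTT/5: at [29, 83, 127] ⇒ [34, 88, 132]
  RvuIX CCTCATTG/2: at [6, 20, 56, 90, 115, 161] ⇒ [8, 22, 58, 92, 117, 163]
  GruI ACCAGG/5: at [39, 68, 76, 109, 135] ⇒ [44, 73, 81, 114, 140]
  TgoVI CCCCGTAT/2: at [47, 143] ⇒ [49, 145]

All cut coordinates (distinct, sorted): [8, 22, 34, 44, 49, 58, 73, 81, 88, 92, 114, 117, 132, 140, 145, 163]

Fragment lengths:
  [0,8): 8 bp
  [8,22): 14 bp
  [22,34): 12 bp
  [34,44): 10 bp
  [44,49): 5 bp
  [49,58): 9 bp
  [58,73): 15 bp
  [73,81): 8 bp
  [81,88): 7 bp
  [88,92): 4 bp
  [92,114): 22 bp
  [114,117): 3 bp
  [117,132): 15 bp
  [132,140): 8 bp
  [140,145): 5 bp
  [145,163): 18 bp
  [163,176): 13 bp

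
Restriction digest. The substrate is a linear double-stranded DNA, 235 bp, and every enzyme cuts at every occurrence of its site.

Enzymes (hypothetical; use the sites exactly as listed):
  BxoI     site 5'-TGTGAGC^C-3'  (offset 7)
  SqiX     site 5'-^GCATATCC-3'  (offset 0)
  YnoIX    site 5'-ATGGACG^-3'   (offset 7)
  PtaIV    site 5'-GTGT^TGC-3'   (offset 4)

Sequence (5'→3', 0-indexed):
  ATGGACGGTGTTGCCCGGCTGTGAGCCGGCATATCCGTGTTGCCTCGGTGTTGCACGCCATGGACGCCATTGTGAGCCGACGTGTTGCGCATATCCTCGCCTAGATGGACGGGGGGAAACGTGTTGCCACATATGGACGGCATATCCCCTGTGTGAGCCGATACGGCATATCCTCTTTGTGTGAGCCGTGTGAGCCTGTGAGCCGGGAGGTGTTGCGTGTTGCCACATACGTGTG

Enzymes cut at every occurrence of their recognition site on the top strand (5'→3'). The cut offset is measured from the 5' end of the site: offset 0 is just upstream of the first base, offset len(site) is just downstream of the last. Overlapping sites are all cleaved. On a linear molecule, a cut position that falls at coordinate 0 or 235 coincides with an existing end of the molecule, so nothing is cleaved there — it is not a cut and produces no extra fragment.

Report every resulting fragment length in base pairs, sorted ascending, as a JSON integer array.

Site scan:
  BxoI TGTGAGCC/7: at [19, 70, 151, 179, 188, 196] ⇒ [26, 77, 158, 186, 195, 203]
  SqiX GCATATCC/0: at [28, 88, 139, 165] ⇒ [28, 88, 139, 165]
  YnoIX ATGGACG/7: at [0, 59, 104, 132] ⇒ [7, 66, 111, 139]
  PtaIV GTGTTGC/4: at [7, 36, 47, 81, 120, 209, 216] ⇒ [11, 40, 51, 85, 124, 213, 220]

All cut coordinates (distinct, sorted): [7, 11, 26, 28, 40, 51, 66, 77, 85, 88, 111, 124, 139, 158, 165, 186, 195, 203, 213, 220]

Fragments:
  [0,7): 7 bp
  [7,11): 4 bp
  [11,26): 15 bp
  [26,28): 2 bp
  [28,40): 12 bp
  [40,51): 11 bp
  [51,66): 15 bp
  [66,77): 11 bp
  [77,85): 8 bp
  [85,88): 3 bp
  [88,111): 23 bp
  [111,124): 13 bp
  [124,139): 15 bp
  [139,158): 19 bp
  [158,165): 7 bp
  [165,186): 21 bp
  [186,195): 9 bp
  [195,203): 8 bp
  [203,213): 10 bp
  [213,220): 7 bp
  [220,235): 15 bp

[2,3,4,7,7,7,8,8,9,10,11,11,12,13,15,15,15,15,19,21,23]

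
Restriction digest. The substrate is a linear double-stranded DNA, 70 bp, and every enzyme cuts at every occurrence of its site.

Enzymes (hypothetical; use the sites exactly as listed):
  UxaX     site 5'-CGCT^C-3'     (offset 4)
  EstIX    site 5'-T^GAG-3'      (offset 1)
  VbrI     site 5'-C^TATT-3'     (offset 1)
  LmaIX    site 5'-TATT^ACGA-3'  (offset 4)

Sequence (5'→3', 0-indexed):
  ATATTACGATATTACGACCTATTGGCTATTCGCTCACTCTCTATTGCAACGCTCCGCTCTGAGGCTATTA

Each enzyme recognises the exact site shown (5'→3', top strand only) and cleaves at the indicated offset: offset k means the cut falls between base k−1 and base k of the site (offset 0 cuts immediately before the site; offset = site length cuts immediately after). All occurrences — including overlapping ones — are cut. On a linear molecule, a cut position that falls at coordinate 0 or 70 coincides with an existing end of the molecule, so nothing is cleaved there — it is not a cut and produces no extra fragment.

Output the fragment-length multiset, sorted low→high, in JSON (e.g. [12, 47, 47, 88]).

Per-enzyme occurrences:
  UxaX CGCTC/4: at [30, 49, 54] ⇒ [34, 53, 58]
  EstIX TGAG/1: at [59] ⇒ [60]
  VbrI CTATT/1: at [18, 25, 40, 64] ⇒ [19, 26, 41, 65]
  LmaIX TATTACGA/4: at [1, 9] ⇒ [5, 13]

All cut coordinates (distinct, sorted): [5, 13, 19, 26, 34, 41, 53, 58, 60, 65]

Fragments:
  [0,5): 5 bp
  [5,13): 8 bp
  [13,19): 6 bp
  [19,26): 7 bp
  [26,34): 8 bp
  [34,41): 7 bp
  [41,53): 12 bp
  [53,58): 5 bp
  [58,60): 2 bp
  [60,65): 5 bp
  [65,70): 5 bp

[2,5,5,5,5,6,7,7,8,8,12]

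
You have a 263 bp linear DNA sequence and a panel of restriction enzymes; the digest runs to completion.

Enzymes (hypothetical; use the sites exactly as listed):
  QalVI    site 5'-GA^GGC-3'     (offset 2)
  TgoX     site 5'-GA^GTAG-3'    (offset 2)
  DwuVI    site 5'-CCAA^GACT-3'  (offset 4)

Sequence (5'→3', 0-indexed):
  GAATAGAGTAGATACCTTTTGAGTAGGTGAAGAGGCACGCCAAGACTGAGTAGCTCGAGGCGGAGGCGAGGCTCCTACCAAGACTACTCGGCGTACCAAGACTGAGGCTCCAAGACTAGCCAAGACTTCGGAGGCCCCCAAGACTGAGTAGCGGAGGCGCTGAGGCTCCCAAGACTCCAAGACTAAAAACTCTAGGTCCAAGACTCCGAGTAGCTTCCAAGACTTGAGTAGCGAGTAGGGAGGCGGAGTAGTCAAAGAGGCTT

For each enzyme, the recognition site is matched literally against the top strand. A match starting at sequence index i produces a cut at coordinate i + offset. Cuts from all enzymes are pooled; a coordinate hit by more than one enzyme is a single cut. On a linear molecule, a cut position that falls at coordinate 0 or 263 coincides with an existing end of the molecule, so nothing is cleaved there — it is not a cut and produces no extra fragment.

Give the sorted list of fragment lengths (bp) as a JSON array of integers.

Per-enzyme occurrences:
  QalVI (GAGGC, off=2): starts [31, 56, 62, 67, 103, 130, 153, 161, 239, 256] → cuts [33, 58, 64, 69, 105, 132, 155, 163, 241, 258]
  TgoX (GAGTAG, off=2): starts [5, 20, 47, 145, 207, 225, 232, 245] → cuts [7, 22, 49, 147, 209, 227, 234, 247]
  DwuVI (CCAAGACT, off=4): starts [39, 77, 95, 109, 119, 137, 168, 176, 197, 216] → cuts [43, 81, 99, 113, 123, 141, 172, 180, 201, 220]

All cut coordinates (distinct, sorted): [7, 22, 33, 43, 49, 58, 64, 69, 81, 99, 105, 113, 123, 132, 141, 147, 155, 163, 172, 180, 201, 209, 220, 227, 234, 241, 247, 258]

Fragments:
  [0,7): 7 bp
  [7,22): 15 bp
  [22,33): 11 bp
  [33,43): 10 bp
  [43,49): 6 bp
  [49,58): 9 bp
  [58,64): 6 bp
  [64,69): 5 bp
  [69,81): 12 bp
  [81,99): 18 bp
  [99,105): 6 bp
  [105,113): 8 bp
  [113,123): 10 bp
  [123,132): 9 bp
  [132,141): 9 bp
  [141,147): 6 bp
  [147,155): 8 bp
  [155,163): 8 bp
  [163,172): 9 bp
  [172,180): 8 bp
  [180,201): 21 bp
  [201,209): 8 bp
  [209,220): 11 bp
  [220,227): 7 bp
  [227,234): 7 bp
  [234,241): 7 bp
  [241,247): 6 bp
  [247,258): 11 bp
  [258,263): 5 bp

[5,5,6,6,6,6,6,7,7,7,7,8,8,8,8,8,9,9,9,9,10,10,11,11,11,12,15,18,21]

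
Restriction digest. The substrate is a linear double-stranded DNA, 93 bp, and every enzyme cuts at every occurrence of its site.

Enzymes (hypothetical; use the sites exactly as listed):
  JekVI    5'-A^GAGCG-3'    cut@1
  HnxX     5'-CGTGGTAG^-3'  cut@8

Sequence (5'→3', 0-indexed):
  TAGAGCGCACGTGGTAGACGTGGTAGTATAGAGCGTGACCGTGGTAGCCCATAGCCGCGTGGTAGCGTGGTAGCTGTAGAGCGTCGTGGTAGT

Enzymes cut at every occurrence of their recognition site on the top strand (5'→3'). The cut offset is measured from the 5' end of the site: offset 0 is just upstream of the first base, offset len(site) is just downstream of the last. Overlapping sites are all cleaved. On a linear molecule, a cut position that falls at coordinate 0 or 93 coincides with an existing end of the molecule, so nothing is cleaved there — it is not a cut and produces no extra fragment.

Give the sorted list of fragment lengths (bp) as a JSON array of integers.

[1,2,4,5,8,9,14,15,17,18]

Site scan:
  JekVI AGAGCG/1: at [1, 29, 77] ⇒ [2, 30, 78]
  HnxX CGTGGTAG/8: at [9, 18, 39, 57, 65, 84] ⇒ [17, 26, 47, 65, 73, 92]

All cut coordinates (distinct, sorted): [2, 17, 26, 30, 47, 65, 73, 78, 92]

Fragments:
  [0,2): 2 bp
  [2,17): 15 bp
  [17,26): 9 bp
  [26,30): 4 bp
  [30,47): 17 bp
  [47,65): 18 bp
  [65,73): 8 bp
  [73,78): 5 bp
  [78,92): 14 bp
  [92,93): 1 bp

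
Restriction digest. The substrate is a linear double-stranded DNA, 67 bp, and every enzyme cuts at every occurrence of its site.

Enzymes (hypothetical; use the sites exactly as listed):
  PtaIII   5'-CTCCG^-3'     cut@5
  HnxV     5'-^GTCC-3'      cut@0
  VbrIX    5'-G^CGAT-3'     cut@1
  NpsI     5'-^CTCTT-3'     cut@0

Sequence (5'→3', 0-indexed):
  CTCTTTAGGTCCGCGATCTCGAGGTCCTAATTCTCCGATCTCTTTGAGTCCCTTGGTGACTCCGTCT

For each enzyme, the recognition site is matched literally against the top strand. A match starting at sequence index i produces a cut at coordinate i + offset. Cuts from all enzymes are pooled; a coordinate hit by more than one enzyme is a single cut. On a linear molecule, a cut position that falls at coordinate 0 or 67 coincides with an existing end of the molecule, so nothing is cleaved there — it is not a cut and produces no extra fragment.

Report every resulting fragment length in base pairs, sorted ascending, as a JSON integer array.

[2,3,5,8,8,10,14,17]

Per-enzyme occurrences:
  PtaIII (CTCCG, off=5): starts [32, 59] → cuts [37, 64]
  HnxV (GTCC, off=0): starts [8, 23, 47] → cuts [8, 23, 47]
  VbrIX (GCGAT, off=1): starts [12] → cuts [13]
  NpsI (CTCTT, off=0): starts [0, 39] → cuts [39] (position 0 is a terminus of the linear molecule — no cut)

All cut coordinates (distinct, sorted): [8, 13, 23, 37, 39, 47, 64]

Fragment lengths:
  [0,8): 8 bp
  [8,13): 5 bp
  [13,23): 10 bp
  [23,37): 14 bp
  [37,39): 2 bp
  [39,47): 8 bp
  [47,64): 17 bp
  [64,67): 3 bp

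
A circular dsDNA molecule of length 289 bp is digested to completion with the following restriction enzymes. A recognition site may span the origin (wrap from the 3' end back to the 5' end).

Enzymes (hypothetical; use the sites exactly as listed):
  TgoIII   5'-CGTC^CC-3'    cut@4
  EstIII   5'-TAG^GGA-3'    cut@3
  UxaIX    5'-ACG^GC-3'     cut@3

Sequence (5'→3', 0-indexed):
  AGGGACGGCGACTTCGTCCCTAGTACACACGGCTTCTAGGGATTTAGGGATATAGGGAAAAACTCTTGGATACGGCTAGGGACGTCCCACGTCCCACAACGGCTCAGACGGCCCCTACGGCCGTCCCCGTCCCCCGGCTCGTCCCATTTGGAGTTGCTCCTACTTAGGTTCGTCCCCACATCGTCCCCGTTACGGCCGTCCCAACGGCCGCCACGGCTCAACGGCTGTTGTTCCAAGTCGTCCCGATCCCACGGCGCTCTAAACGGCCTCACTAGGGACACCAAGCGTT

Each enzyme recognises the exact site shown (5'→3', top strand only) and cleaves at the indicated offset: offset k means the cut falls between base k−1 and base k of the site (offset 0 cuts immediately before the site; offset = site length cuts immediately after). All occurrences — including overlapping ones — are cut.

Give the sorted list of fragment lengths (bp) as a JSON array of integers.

[5,5,6,6,6,6,7,7,8,8,8,8,8,9,9,9,9,10,11,11,11,12,12,13,16,19,19,31]

Scan for sites:
  TgoIII CGTCCC/4: at [14, 82, 89, 121, 127, 139, 170, 181, 196, 238] ⇒ [18, 86, 93, 125, 131, 143, 174, 185, 200, 242]
  EstIII TAGGGA/3: at [36, 44, 52, 76, 272, 288] ⇒ [2, 39, 47, 55, 79, 275]
  UxaIX ACGGC/3: at [4, 28, 71, 98, 107, 116, 191, 203, 212, 220, 250, 262] ⇒ [7, 31, 74, 101, 110, 119, 194, 206, 215, 223, 253, 265]

All cut coordinates (distinct, sorted): [2, 7, 18, 31, 39, 47, 55, 74, 79, 86, 93, 101, 110, 119, 125, 131, 143, 174, 185, 194, 200, 206, 215, 223, 242, 253, 265, 275]

Fragment lengths:
  2→7: 5 bp
  7→18: 11 bp
  18→31: 13 bp
  31→39: 8 bp
  39→47: 8 bp
  47→55: 8 bp
  55→74: 19 bp
  74→79: 5 bp
  79→86: 7 bp
  86→93: 7 bp
  93→101: 8 bp
  101→110: 9 bp
  110→119: 9 bp
  119→125: 6 bp
  125→131: 6 bp
  131→143: 12 bp
  143→174: 31 bp
  174→185: 11 bp
  185→194: 9 bp
  194→200: 6 bp
  200→206: 6 bp
  206→215: 9 bp
  215→223: 8 bp
  223→242: 19 bp
  242→253: 11 bp
  253→265: 12 bp
  265→275: 10 bp
  275→2 (wrap): 289-275+2 = 16 bp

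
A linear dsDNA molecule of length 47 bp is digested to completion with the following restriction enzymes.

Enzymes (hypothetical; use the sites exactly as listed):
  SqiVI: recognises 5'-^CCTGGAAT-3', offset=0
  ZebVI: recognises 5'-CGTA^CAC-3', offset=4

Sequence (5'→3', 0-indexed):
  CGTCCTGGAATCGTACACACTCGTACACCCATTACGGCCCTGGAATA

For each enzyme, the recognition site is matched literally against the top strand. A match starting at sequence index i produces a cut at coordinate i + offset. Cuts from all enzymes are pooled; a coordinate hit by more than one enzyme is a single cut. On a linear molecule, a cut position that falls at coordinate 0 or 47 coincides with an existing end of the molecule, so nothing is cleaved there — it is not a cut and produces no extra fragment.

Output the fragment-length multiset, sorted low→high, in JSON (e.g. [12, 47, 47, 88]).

Scan for sites:
  SqiVI (CCTGGAAT, off=0): starts [3, 38] → cuts [3, 38]
  ZebVI (CGTACAC, off=4): starts [11, 21] → cuts [15, 25]

Pooled cuts: [3, 15, 25, 38]

Fragments:
  [0,3): 3 bp
  [3,15): 12 bp
  [15,25): 10 bp
  [25,38): 13 bp
  [38,47): 9 bp

[3,9,10,12,13]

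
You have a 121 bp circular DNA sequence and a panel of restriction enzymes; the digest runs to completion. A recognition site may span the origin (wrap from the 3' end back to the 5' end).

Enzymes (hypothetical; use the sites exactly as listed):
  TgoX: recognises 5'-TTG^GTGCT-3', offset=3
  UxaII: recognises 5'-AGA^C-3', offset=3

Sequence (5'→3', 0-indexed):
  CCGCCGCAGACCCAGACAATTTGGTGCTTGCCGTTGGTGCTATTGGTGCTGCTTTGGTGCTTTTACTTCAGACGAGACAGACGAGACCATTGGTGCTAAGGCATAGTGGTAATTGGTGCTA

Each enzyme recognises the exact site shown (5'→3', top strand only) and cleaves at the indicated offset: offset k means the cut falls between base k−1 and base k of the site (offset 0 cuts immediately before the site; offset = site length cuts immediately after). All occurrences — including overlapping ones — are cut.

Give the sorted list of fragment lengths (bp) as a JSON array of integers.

[4,5,5,6,6,7,9,11,13,16,16,23]

Site scan:
  TgoX TTGGTGCT/3: at [20, 33, 42, 53, 89, 112] ⇒ [23, 36, 45, 56, 92, 115]
  UxaII AGAC/3: at [7, 13, 69, 74, 78, 83] ⇒ [10, 16, 72, 77, 81, 86]

Pooled cuts: [10, 16, 23, 36, 45, 56, 72, 77, 81, 86, 92, 115]

Fragments:
  10→16: 6 bp
  16→23: 7 bp
  23→36: 13 bp
  36→45: 9 bp
  45→56: 11 bp
  56→72: 16 bp
  72→77: 5 bp
  77→81: 4 bp
  81→86: 5 bp
  86→92: 6 bp
  92→115: 23 bp
  115→10 (wrap): 121-115+10 = 16 bp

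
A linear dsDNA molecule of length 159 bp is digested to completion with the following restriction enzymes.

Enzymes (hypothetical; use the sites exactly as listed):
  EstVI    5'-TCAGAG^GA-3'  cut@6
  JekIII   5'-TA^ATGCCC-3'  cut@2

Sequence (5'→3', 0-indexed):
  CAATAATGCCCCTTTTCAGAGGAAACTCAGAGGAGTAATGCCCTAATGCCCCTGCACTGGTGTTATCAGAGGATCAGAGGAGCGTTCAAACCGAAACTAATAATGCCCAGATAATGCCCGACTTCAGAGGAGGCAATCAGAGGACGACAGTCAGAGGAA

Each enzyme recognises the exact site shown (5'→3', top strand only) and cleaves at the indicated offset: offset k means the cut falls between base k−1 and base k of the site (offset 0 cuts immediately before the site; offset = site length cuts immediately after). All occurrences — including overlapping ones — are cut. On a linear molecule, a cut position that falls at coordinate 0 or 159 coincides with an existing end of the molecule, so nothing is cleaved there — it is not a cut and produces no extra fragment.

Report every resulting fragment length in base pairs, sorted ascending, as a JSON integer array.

[3,5,5,8,8,11,11,13,14,16,16,23,26]

Per-enzyme occurrences:
  EstVI TCAGAGGA/6: at [15, 26, 65, 73, 123, 136, 150] ⇒ [21, 32, 71, 79, 129, 142, 156]
  JekIII TAATGCCC/2: at [3, 35, 43, 100, 111] ⇒ [5, 37, 45, 102, 113]

Pooled cuts: [5, 21, 32, 37, 45, 71, 79, 102, 113, 129, 142, 156]

Fragment lengths:
  [0,5): 5 bp
  [5,21): 16 bp
  [21,32): 11 bp
  [32,37): 5 bp
  [37,45): 8 bp
  [45,71): 26 bp
  [71,79): 8 bp
  [79,102): 23 bp
  [102,113): 11 bp
  [113,129): 16 bp
  [129,142): 13 bp
  [142,156): 14 bp
  [156,159): 3 bp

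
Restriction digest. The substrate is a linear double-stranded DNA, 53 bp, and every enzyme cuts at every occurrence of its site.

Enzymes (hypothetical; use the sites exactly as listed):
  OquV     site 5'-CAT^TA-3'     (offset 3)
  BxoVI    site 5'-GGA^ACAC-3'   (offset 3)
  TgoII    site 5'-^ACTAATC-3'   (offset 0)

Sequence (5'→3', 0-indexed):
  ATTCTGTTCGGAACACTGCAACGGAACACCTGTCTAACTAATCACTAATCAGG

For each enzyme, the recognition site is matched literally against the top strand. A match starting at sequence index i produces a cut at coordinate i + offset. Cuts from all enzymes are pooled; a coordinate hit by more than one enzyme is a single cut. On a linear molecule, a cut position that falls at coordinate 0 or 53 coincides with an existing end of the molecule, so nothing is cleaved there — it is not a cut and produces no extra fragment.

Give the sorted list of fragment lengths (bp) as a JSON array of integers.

Site scan:
  OquV (CATTA, off=3): no sites
  BxoVI GGAACAC/3: at [9, 22] ⇒ [12, 25]
  TgoII ACTAATC/0: at [36, 43] ⇒ [36, 43]

All cut coordinates (distinct, sorted): [12, 25, 36, 43]

Fragment lengths:
  [0,12): 12 bp
  [12,25): 13 bp
  [25,36): 11 bp
  [36,43): 7 bp
  [43,53): 10 bp

[7,10,11,12,13]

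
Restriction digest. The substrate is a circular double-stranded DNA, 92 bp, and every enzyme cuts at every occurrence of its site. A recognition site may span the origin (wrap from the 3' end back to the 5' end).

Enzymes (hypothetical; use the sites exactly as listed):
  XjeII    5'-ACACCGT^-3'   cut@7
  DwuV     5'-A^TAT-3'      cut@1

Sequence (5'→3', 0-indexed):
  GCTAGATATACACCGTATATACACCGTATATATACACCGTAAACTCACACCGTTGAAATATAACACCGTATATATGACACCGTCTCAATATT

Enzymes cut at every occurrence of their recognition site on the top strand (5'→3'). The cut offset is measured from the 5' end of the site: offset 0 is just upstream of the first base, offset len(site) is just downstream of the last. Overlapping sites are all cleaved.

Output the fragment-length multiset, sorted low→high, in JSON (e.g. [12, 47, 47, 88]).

Scan for sites:
  XjeII ACACCGT/7: at [9, 20, 33, 46, 62, 76] ⇒ [16, 27, 40, 53, 69, 83]
  DwuV ATAT/1: at [5, 16, 27, 29, 57, 69, 71, 87] ⇒ [6, 17, 28, 30, 58, 70, 72, 88]

Pooled cuts: [6, 16, 17, 27, 28, 30, 40, 53, 58, 69, 70, 72, 83, 88]

Fragment lengths:
  6→16: 10 bp
  16→17: 1 bp
  17→27: 10 bp
  27→28: 1 bp
  28→30: 2 bp
  30→40: 10 bp
  40→53: 13 bp
  53→58: 5 bp
  58→69: 11 bp
  69→70: 1 bp
  70→72: 2 bp
  72→83: 11 bp
  83→88: 5 bp
  88→6 (wrap): 92-88+6 = 10 bp

[1,1,1,2,2,5,5,10,10,10,10,11,11,13]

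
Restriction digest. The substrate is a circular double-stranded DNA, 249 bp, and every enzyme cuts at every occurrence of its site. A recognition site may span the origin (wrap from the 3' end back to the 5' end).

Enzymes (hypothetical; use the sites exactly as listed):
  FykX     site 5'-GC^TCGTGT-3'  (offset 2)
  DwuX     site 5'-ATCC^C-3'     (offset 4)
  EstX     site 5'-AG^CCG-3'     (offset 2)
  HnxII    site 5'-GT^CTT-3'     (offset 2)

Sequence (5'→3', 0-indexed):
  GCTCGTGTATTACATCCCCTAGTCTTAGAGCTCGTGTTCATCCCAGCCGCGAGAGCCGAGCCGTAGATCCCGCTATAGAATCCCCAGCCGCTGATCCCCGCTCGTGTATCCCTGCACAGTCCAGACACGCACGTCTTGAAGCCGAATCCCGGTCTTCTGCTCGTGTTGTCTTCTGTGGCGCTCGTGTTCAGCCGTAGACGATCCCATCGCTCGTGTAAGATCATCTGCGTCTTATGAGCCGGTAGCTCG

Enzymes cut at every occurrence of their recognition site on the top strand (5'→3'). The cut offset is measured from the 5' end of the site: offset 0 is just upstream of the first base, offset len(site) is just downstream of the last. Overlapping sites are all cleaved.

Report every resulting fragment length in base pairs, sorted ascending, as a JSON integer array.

[3,4,4,4,5,6,6,7,7,8,8,8,9,9,10,10,10,10,12,12,13,13,13,15,20,23]

Site scan:
  FykX (GCTCGTGT, off=2): starts [0, 29, 99, 158, 179, 208] → cuts [2, 31, 101, 160, 181, 210]
  DwuX (ATCCC, off=4): starts [13, 39, 66, 79, 93, 107, 145, 200] → cuts [17, 43, 70, 83, 97, 111, 149, 204]
  EstX (AGCCG, off=2): starts [44, 53, 58, 85, 139, 189, 236] → cuts [46, 55, 60, 87, 141, 191, 238]
  HnxII (GTCTT, off=2): starts [21, 132, 151, 167, 228] → cuts [23, 134, 153, 169, 230]

Pooled cuts: [2, 17, 23, 31, 43, 46, 55, 60, 70, 83, 87, 97, 101, 111, 134, 141, 149, 153, 160, 169, 181, 191, 204, 210, 230, 238]

Fragments:
  2→17: 15 bp
  17→23: 6 bp
  23→31: 8 bp
  31→43: 12 bp
  43→46: 3 bp
  46→55: 9 bp
  55→60: 5 bp
  60→70: 10 bp
  70→83: 13 bp
  83→87: 4 bp
  87→97: 10 bp
  97→101: 4 bp
  101→111: 10 bp
  111→134: 23 bp
  134→141: 7 bp
  141→149: 8 bp
  149→153: 4 bp
  153→160: 7 bp
  160→169: 9 bp
  169→181: 12 bp
  181→191: 10 bp
  191→204: 13 bp
  204→210: 6 bp
  210→230: 20 bp
  230→238: 8 bp
  238→2 (wrap): 249-238+2 = 13 bp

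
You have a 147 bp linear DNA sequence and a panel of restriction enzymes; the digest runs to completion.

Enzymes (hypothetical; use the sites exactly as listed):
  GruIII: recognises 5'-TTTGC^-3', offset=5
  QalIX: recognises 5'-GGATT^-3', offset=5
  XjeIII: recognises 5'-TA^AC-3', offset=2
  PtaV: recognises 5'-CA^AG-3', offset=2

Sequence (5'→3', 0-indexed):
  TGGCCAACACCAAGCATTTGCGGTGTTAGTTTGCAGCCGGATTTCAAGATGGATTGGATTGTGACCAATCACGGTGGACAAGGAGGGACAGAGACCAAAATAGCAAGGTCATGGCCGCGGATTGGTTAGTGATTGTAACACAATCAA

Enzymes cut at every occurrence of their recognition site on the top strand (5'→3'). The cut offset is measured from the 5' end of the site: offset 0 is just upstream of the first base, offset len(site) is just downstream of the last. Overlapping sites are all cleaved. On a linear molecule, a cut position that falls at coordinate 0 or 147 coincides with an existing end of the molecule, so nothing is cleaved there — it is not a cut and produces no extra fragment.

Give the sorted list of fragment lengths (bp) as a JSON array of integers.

[3,5,9,9,9,10,12,13,14,18,20,25]

Scan for sites:
  GruIII (TTTGC, off=5): starts [16, 29] → cuts [21, 34]
  QalIX (GGATT, off=5): starts [38, 50, 55, 118] → cuts [43, 55, 60, 123]
  XjeIII (TAAC, off=2): starts [135] → cuts [137]
  PtaV (CAAG, off=2): starts [10, 44, 78, 103] → cuts [12, 46, 80, 105]

All cut coordinates (distinct, sorted): [12, 21, 34, 43, 46, 55, 60, 80, 105, 123, 137]

Fragment lengths:
  [0,12): 12 bp
  [12,21): 9 bp
  [21,34): 13 bp
  [34,43): 9 bp
  [43,46): 3 bp
  [46,55): 9 bp
  [55,60): 5 bp
  [60,80): 20 bp
  [80,105): 25 bp
  [105,123): 18 bp
  [123,137): 14 bp
  [137,147): 10 bp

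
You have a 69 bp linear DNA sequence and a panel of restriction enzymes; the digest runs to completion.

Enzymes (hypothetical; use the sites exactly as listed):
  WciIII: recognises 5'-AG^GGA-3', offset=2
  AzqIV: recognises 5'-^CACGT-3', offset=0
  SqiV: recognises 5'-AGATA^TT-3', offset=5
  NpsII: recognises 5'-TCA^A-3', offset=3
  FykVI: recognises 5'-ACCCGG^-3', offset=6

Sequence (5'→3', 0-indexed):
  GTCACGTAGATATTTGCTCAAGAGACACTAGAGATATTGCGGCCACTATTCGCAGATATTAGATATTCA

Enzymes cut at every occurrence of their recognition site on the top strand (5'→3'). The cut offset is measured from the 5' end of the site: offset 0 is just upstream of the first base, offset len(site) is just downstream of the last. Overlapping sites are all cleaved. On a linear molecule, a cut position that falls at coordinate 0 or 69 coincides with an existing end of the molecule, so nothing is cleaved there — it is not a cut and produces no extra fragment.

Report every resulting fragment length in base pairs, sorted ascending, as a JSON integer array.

Scan for sites:
  WciIII (AGGGA, off=2): no sites
  AzqIV CACGT/0: at [2] ⇒ [2]
  SqiV AGATATT/5: at [7, 31, 53, 60] ⇒ [12, 36, 58, 65]
  NpsII TCAA/3: at [17] ⇒ [20]
  FykVI (ACCCGG, off=6): no sites

All cut coordinates (distinct, sorted): [2, 12, 20, 36, 58, 65]

Fragments:
  [0,2): 2 bp
  [2,12): 10 bp
  [12,20): 8 bp
  [20,36): 16 bp
  [36,58): 22 bp
  [58,65): 7 bp
  [65,69): 4 bp

[2,4,7,8,10,16,22]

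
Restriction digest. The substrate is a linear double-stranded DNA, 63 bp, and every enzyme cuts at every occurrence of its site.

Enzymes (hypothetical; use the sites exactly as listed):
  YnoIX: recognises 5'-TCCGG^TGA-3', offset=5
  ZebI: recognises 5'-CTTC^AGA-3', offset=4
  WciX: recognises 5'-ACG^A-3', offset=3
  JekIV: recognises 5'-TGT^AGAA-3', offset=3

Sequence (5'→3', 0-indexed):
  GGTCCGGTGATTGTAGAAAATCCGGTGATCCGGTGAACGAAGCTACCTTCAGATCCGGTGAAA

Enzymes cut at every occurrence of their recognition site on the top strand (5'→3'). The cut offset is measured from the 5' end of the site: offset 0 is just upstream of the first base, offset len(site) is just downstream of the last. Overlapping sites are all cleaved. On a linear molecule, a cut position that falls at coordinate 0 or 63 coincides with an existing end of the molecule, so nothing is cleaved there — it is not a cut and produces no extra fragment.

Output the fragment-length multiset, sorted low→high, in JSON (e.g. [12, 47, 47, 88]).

Site scan:
  YnoIX TCCGGTGA/5: at [2, 20, 28, 53] ⇒ [7, 25, 33, 58]
  ZebI CTTCAGA/4: at [46] ⇒ [50]
  WciX ACGA/3: at [36] ⇒ [39]
  JekIV TGTAGAA/3: at [11] ⇒ [14]

All cut coordinates (distinct, sorted): [7, 14, 25, 33, 39, 50, 58]

Fragment lengths:
  [0,7): 7 bp
  [7,14): 7 bp
  [14,25): 11 bp
  [25,33): 8 bp
  [33,39): 6 bp
  [39,50): 11 bp
  [50,58): 8 bp
  [58,63): 5 bp

[5,6,7,7,8,8,11,11]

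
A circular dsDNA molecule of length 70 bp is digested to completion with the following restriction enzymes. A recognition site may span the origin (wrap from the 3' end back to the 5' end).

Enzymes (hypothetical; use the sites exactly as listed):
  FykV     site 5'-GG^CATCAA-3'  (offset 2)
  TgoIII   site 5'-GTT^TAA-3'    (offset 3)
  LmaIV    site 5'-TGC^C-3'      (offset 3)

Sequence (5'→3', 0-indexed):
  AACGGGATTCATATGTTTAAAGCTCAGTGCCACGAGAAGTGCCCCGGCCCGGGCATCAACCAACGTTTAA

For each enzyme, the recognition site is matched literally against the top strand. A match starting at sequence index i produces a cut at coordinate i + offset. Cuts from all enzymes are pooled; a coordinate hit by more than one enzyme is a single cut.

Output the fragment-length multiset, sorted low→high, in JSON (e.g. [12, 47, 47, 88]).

[11,12,13,14,20]

Site scan:
  FykV (GGCATCAA, off=2): starts [51] → cuts [53]
  TgoIII (GTTTAA, off=3): starts [14, 64] → cuts [17, 67]
  LmaIV (TGCC, off=3): starts [27, 39] → cuts [30, 42]

Pooled cuts: [17, 30, 42, 53, 67]

Fragments:
  17→30: 13 bp
  30→42: 12 bp
  42→53: 11 bp
  53→67: 14 bp
  67→17 (wrap): 70-67+17 = 20 bp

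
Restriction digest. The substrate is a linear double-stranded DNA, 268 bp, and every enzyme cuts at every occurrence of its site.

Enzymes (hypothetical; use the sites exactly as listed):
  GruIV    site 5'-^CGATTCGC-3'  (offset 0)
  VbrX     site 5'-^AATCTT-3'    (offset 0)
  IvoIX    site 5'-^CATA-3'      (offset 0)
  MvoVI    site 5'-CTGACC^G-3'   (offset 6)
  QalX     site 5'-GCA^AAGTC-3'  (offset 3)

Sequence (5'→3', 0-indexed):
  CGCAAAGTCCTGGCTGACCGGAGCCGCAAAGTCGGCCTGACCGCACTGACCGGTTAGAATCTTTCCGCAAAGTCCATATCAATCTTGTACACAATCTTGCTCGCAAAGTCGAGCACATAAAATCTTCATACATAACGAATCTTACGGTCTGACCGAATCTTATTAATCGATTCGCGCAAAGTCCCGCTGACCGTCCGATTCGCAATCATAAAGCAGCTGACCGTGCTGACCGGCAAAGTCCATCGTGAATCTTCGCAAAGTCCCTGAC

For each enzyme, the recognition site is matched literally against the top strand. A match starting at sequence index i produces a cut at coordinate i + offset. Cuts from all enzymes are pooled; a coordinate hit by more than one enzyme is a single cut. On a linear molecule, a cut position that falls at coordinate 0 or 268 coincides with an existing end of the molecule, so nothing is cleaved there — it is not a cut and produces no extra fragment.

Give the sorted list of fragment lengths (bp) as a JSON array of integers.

[1,3,4,4,4,5,5,6,6,6,7,9,9,9,10,10,11,11,11,12,12,12,12,13,14,14,15,16,17]

Scan for sites:
  GruIV CGATTCGC/0: at [167, 195] ⇒ [167, 195]
  VbrX AATCTT/0: at [57, 80, 92, 120, 137, 155, 247] ⇒ [57, 80, 92, 120, 137, 155, 247]
  IvoIX CATA/0: at [74, 115, 126, 130, 206] ⇒ [74, 115, 126, 130, 206]
  MvoVI CTGACCG/6: at [13, 36, 45, 148, 186, 216, 225] ⇒ [19, 42, 51, 154, 192, 222, 231]
  QalX GCAAAGTC/3: at [1, 25, 66, 102, 175, 232, 254] ⇒ [4, 28, 69, 105, 178, 235, 257]

All cut coordinates (distinct, sorted): [4, 19, 28, 42, 51, 57, 69, 74, 80, 92, 105, 115, 120, 126, 130, 137, 154, 155, 167, 178, 192, 195, 206, 222, 231, 235, 247, 257]

Fragments:
  [0,4): 4 bp
  [4,19): 15 bp
  [19,28): 9 bp
  [28,42): 14 bp
  [42,51): 9 bp
  [51,57): 6 bp
  [57,69): 12 bp
  [69,74): 5 bp
  [74,80): 6 bp
  [80,92): 12 bp
  [92,105): 13 bp
  [105,115): 10 bp
  [115,120): 5 bp
  [120,126): 6 bp
  [126,130): 4 bp
  [130,137): 7 bp
  [137,154): 17 bp
  [154,155): 1 bp
  [155,167): 12 bp
  [167,178): 11 bp
  [178,192): 14 bp
  [192,195): 3 bp
  [195,206): 11 bp
  [206,222): 16 bp
  [222,231): 9 bp
  [231,235): 4 bp
  [235,247): 12 bp
  [247,257): 10 bp
  [257,268): 11 bp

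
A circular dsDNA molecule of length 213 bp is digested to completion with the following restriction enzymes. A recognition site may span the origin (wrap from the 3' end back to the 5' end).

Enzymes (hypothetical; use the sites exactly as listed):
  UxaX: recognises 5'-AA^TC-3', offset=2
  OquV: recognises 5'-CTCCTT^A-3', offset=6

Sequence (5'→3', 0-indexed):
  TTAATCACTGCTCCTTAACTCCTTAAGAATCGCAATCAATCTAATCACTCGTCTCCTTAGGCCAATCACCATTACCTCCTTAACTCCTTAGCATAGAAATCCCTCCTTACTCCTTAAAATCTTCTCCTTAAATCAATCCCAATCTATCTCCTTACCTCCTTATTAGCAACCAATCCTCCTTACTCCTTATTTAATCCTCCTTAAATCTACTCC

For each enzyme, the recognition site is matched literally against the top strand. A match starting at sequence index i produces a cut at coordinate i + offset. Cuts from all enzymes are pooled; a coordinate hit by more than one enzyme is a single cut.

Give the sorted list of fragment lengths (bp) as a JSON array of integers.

Per-enzyme occurrences:
  UxaX AATC/2: at [2, 27, 33, 37, 42, 63, 97, 117, 130, 134, 140, 171, 192, 203] ⇒ [4, 29, 35, 39, 44, 65, 99, 119, 132, 136, 142, 173, 194, 205]
  OquV CTCCTTA/6: at [10, 18, 52, 75, 83, 102, 109, 123, 147, 155, 175, 182, 196, 209] ⇒ [2, 16, 24, 58, 81, 89, 108, 115, 129, 153, 161, 181, 188, 202]

Pooled cuts: [2, 4, 16, 24, 29, 35, 39, 44, 58, 65, 81, 89, 99, 108, 115, 119, 129, 132, 136, 142, 153, 161, 173, 181, 188, 194, 202, 205]

Fragments:
  2→4: 2 bp
  4→16: 12 bp
  16→24: 8 bp
  24→29: 5 bp
  29→35: 6 bp
  35→39: 4 bp
  39→44: 5 bp
  44→58: 14 bp
  58→65: 7 bp
  65→81: 16 bp
  81→89: 8 bp
  89→99: 10 bp
  99→108: 9 bp
  108→115: 7 bp
  115→119: 4 bp
  119→129: 10 bp
  129→132: 3 bp
  132→136: 4 bp
  136→142: 6 bp
  142→153: 11 bp
  153→161: 8 bp
  161→173: 12 bp
  173→181: 8 bp
  181→188: 7 bp
  188→194: 6 bp
  194→202: 8 bp
  202→205: 3 bp
  205→2 (wrap): 213-205+2 = 10 bp

[2,3,3,4,4,4,5,5,6,6,6,7,7,7,8,8,8,8,8,9,10,10,10,11,12,12,14,16]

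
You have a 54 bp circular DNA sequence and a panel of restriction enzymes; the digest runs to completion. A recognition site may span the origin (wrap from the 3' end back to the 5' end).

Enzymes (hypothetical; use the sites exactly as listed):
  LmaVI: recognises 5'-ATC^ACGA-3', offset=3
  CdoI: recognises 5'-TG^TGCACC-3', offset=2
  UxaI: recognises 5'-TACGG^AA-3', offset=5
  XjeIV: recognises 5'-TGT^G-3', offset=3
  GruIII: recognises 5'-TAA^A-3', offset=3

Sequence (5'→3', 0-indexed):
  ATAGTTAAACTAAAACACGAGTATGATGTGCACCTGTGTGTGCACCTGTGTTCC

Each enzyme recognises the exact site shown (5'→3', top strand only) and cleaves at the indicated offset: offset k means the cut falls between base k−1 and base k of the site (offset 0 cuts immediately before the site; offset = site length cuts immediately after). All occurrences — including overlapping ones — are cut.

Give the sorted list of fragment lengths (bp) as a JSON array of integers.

[1,1,1,2,5,8,8,13,15]

Site scan:
  LmaVI (ATCACGA, off=3): no sites
  CdoI (TGTGCACC, off=2): starts [26, 38] → cuts [28, 40]
  UxaI (TACGGAA, off=5): no sites
  XjeIV (TGTG, off=3): starts [26, 34, 36, 38, 46] → cuts [29, 37, 39, 41, 49]
  GruIII (TAAA, off=3): starts [5, 10] → cuts [8, 13]

Pooled cuts: [8, 13, 28, 29, 37, 39, 40, 41, 49]

Fragments:
  8→13: 5 bp
  13→28: 15 bp
  28→29: 1 bp
  29→37: 8 bp
  37→39: 2 bp
  39→40: 1 bp
  40→41: 1 bp
  41→49: 8 bp
  49→8 (wrap): 54-49+8 = 13 bp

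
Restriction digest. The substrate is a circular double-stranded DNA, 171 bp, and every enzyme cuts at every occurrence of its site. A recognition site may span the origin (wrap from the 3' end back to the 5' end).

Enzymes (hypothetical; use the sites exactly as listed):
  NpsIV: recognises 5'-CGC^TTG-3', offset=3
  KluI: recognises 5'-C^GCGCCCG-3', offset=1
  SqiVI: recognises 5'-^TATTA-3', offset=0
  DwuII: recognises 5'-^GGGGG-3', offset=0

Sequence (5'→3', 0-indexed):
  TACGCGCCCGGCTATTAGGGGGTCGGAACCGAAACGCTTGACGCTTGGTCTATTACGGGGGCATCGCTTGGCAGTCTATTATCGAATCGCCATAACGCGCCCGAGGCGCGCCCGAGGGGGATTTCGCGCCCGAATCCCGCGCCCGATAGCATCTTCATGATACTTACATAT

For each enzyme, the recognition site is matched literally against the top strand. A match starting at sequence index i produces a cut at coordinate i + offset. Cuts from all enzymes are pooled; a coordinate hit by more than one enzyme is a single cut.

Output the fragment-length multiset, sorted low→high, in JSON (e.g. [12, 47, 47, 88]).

[5,6,6,6,7,8,9,9,10,11,11,13,20,20,30]

Scan for sites:
  NpsIV (CGCTTG, off=3): starts [34, 41, 64] → cuts [37, 44, 67]
  KluI (CGCGCCCG, off=1): starts [2, 95, 106, 124, 137] → cuts [3, 96, 107, 125, 138]
  SqiVI (TATTA, off=0): starts [12, 50, 76, 168] → cuts [12, 50, 76, 168]
  DwuII (GGGGG, off=0): starts [17, 56, 115] → cuts [17, 56, 115]

Pooled cuts: [3, 12, 17, 37, 44, 50, 56, 67, 76, 96, 107, 115, 125, 138, 168]

Fragment lengths:
  3→12: 9 bp
  12→17: 5 bp
  17→37: 20 bp
  37→44: 7 bp
  44→50: 6 bp
  50→56: 6 bp
  56→67: 11 bp
  67→76: 9 bp
  76→96: 20 bp
  96→107: 11 bp
  107→115: 8 bp
  115→125: 10 bp
  125→138: 13 bp
  138→168: 30 bp
  168→3 (wrap): 171-168+3 = 6 bp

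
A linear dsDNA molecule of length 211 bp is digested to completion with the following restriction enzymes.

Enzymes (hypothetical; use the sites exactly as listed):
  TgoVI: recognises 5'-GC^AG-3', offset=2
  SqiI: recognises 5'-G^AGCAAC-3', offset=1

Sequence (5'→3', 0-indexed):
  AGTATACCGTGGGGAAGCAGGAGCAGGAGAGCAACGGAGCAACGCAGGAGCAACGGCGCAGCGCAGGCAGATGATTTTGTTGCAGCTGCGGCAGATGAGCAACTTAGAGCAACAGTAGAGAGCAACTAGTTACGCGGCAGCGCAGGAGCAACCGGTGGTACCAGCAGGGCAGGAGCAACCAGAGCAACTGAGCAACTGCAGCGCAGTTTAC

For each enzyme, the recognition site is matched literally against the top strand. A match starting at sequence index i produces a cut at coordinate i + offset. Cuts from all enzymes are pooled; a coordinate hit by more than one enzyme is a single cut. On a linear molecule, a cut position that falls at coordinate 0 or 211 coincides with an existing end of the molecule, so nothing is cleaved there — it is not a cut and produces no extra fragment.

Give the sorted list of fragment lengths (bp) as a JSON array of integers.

Per-enzyme occurrences:
  TgoVI (GCAG, off=2): starts [16, 22, 43, 57, 62, 66, 81, 90, 136, 141, 163, 168, 197, 202] → cuts [18, 24, 45, 59, 64, 68, 83, 92, 138, 143, 165, 170, 199, 204]
  SqiI (GAGCAAC, off=1): starts [28, 36, 47, 96, 106, 119, 145, 172, 181, 189] → cuts [29, 37, 48, 97, 107, 120, 146, 173, 182, 190]

Pooled cuts: [18, 24, 29, 37, 45, 48, 59, 64, 68, 83, 92, 97, 107, 120, 138, 143, 146, 165, 170, 173, 182, 190, 199, 204]

Fragments:
  [0,18): 18 bp
  [18,24): 6 bp
  [24,29): 5 bp
  [29,37): 8 bp
  [37,45): 8 bp
  [45,48): 3 bp
  [48,59): 11 bp
  [59,64): 5 bp
  [64,68): 4 bp
  [68,83): 15 bp
  [83,92): 9 bp
  [92,97): 5 bp
  [97,107): 10 bp
  [107,120): 13 bp
  [120,138): 18 bp
  [138,143): 5 bp
  [143,146): 3 bp
  [146,165): 19 bp
  [165,170): 5 bp
  [170,173): 3 bp
  [173,182): 9 bp
  [182,190): 8 bp
  [190,199): 9 bp
  [199,204): 5 bp
  [204,211): 7 bp

[3,3,3,4,5,5,5,5,5,5,6,7,8,8,8,9,9,9,10,11,13,15,18,18,19]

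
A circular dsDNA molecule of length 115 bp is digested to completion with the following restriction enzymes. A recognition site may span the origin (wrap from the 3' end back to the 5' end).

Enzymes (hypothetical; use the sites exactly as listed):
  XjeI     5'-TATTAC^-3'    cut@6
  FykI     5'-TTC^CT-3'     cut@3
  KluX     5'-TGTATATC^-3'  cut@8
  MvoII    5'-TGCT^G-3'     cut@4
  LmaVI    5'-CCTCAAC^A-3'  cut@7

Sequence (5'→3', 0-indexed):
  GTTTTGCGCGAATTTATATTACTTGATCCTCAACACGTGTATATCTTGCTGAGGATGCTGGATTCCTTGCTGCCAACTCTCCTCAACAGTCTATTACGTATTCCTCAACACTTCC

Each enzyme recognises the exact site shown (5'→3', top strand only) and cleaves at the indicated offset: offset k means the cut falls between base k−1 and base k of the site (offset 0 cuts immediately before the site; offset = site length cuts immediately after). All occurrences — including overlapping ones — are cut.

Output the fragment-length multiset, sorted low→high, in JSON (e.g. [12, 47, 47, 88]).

Site scan:
  XjeI (TATTAC, off=6): starts [16, 91] → cuts [22, 97]
  FykI (TTCCT, off=3): starts [62, 100] → cuts [65, 103]
  KluX (TGTATATC, off=8): starts [37] → cuts [45]
  MvoII (TGCTG, off=4): starts [46, 55, 67] → cuts [50, 59, 71]
  LmaVI (CCTCAACA, off=7): starts [27, 80, 102] → cuts [34, 87, 109]

Pooled cuts: [22, 34, 45, 50, 59, 65, 71, 87, 97, 103, 109]

Fragment lengths:
  22→34: 12 bp
  34→45: 11 bp
  45→50: 5 bp
  50→59: 9 bp
  59→65: 6 bp
  65→71: 6 bp
  71→87: 16 bp
  87→97: 10 bp
  97→103: 6 bp
  103→109: 6 bp
  109→22 (wrap): 115-109+22 = 28 bp

[5,6,6,6,6,9,10,11,12,16,28]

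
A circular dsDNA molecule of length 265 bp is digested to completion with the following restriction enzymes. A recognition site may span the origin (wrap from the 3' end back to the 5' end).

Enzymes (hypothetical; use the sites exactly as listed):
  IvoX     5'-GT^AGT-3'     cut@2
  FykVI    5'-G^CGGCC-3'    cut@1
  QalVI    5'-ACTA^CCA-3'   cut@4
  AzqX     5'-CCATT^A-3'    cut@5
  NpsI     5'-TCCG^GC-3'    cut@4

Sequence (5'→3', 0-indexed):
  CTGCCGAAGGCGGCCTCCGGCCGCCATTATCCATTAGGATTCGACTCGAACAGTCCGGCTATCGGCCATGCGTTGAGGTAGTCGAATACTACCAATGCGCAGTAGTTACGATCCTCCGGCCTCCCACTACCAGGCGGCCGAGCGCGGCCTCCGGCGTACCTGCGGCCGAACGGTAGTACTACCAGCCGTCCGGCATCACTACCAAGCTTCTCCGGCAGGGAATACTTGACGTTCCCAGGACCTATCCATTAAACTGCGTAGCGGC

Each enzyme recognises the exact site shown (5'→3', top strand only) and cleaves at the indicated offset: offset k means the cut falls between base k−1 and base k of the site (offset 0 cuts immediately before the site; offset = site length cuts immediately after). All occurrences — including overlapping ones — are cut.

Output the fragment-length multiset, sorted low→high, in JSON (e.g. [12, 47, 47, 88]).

Scan for sites:
  IvoX (GTAGT, off=2): starts [77, 101, 172] → cuts [79, 103, 174]
  FykVI (GCGGCC, off=1): starts [9, 133, 143, 161, 260] → cuts [10, 134, 144, 162, 261]
  QalVI (ACTACCA, off=4): starts [87, 125, 177, 197] → cuts [91, 129, 181, 201]
  AzqX (CCATTA, off=5): starts [23, 30, 245] → cuts [28, 35, 250]
  NpsI (TCCGGC, off=4): starts [15, 53, 114, 149, 188, 210] → cuts [19, 57, 118, 153, 192, 214]

All cut coordinates (distinct, sorted): [10, 19, 28, 35, 57, 79, 91, 103, 118, 129, 134, 144, 153, 162, 174, 181, 192, 201, 214, 250, 261]

Fragment lengths:
  10→19: 9 bp
  19→28: 9 bp
  28→35: 7 bp
  35→57: 22 bp
  57→79: 22 bp
  79→91: 12 bp
  91→103: 12 bp
  103→118: 15 bp
  118→129: 11 bp
  129→134: 5 bp
  134→144: 10 bp
  144→153: 9 bp
  153→162: 9 bp
  162→174: 12 bp
  174→181: 7 bp
  181→192: 11 bp
  192→201: 9 bp
  201→214: 13 bp
  214→250: 36 bp
  250→261: 11 bp
  261→10 (wrap): 265-261+10 = 14 bp

[5,7,7,9,9,9,9,9,10,11,11,11,12,12,12,13,14,15,22,22,36]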